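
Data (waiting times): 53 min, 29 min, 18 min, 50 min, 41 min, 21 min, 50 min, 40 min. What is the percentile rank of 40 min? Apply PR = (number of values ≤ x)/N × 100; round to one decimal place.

50.0

N = 8.
Strictly below 40: 3. Equal to 40: 1.
PR = 4/8 × 100 = 50.0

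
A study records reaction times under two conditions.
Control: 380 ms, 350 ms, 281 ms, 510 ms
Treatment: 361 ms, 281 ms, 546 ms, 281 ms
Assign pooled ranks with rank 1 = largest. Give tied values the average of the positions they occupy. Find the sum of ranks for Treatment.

19

Sorted (descending): 546, 510, 380, 361, 350, 281, 281, 281
The 3 values of 281 occupy positions 6–8 → average rank 7.
Treatment values → pooled ranks: 361→4, 281→7, 546→1, 281→7
Rank sum = 4 + 7 + 1 + 7 = 19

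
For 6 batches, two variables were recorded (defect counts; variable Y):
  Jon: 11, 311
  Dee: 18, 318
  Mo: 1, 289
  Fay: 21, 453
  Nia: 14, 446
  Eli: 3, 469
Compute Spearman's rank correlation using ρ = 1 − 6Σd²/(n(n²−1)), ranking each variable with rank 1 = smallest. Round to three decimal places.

0.371

Ranks of variable 1: 3, 5, 1, 6, 4, 2
Ranks of variable 2: 2, 3, 1, 5, 4, 6
d = r₁ − r₂: 1, 2, 0, 1, 0, -4
d²: 1, 4, 0, 1, 0, 16; Σd² = 22
ρ = 1 − 6·22/(6·35) = 1 − 132/210 = 0.371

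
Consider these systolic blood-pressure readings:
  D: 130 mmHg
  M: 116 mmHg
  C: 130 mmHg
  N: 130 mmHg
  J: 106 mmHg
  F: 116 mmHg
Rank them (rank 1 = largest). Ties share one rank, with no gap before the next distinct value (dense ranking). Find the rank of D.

1

Sorted (descending): 130, 130, 130, 116, 116, 106
The 3 values of 130 share dense rank 1.
The 2 values of 116 share dense rank 2.
Remaining distinct values take the next consecutive integers.
D has value 130 mmHg → rank 1.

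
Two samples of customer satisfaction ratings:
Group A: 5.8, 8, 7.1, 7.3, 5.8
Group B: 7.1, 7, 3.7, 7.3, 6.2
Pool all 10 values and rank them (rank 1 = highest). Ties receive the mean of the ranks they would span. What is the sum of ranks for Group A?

25

Sorted (descending): 8, 7.3, 7.3, 7.1, 7.1, 7, 6.2, 5.8, 5.8, 3.7
The 2 values of 7.3 occupy positions 2–3 → average rank (2+3)/2 = 2.5.
The 2 values of 7.1 occupy positions 4–5 → average rank (4+5)/2 = 4.5.
The 2 values of 5.8 occupy positions 8–9 → average rank (8+9)/2 = 8.5.
Group A values → pooled ranks: 5.8→8.5, 8→1, 7.1→4.5, 7.3→2.5, 5.8→8.5
Rank sum = 8.5 + 1 + 4.5 + 2.5 + 8.5 = 25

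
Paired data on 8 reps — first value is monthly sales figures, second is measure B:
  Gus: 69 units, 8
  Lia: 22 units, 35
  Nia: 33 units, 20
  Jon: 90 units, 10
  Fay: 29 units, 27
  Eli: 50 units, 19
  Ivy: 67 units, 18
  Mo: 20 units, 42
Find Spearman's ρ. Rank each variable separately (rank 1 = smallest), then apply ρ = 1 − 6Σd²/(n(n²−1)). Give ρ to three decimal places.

Ranks of variable 1: 7, 2, 4, 8, 3, 5, 6, 1
Ranks of variable 2: 1, 7, 5, 2, 6, 4, 3, 8
d = r₁ − r₂: 6, -5, -1, 6, -3, 1, 3, -7
d²: 36, 25, 1, 36, 9, 1, 9, 49; Σd² = 166
ρ = 1 − 6·166/(8·63) = 1 − 996/504 = -0.976

-0.976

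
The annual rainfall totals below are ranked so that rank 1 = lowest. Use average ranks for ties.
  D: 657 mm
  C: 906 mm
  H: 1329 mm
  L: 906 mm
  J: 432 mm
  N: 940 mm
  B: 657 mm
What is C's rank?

4.5

Sorted (ascending): 432, 657, 657, 906, 906, 940, 1329
The 2 values of 657 occupy positions 2–3 → average rank (2+3)/2 = 2.5.
The 2 values of 906 occupy positions 4–5 → average rank (4+5)/2 = 4.5.
C has value 906 mm → rank 4.5.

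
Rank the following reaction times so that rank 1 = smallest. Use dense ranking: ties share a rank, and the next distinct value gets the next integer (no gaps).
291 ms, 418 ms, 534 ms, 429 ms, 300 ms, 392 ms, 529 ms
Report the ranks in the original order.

Sorted (ascending): 291, 300, 392, 418, 429, 529, 534
No ties — each value takes its position as its rank.

1, 4, 7, 5, 2, 3, 6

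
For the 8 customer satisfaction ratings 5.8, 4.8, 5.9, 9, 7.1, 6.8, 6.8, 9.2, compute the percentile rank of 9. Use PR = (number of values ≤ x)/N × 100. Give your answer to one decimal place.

N = 8.
Strictly below 9: 6. Equal to 9: 1.
PR = 7/8 × 100 = 87.5

87.5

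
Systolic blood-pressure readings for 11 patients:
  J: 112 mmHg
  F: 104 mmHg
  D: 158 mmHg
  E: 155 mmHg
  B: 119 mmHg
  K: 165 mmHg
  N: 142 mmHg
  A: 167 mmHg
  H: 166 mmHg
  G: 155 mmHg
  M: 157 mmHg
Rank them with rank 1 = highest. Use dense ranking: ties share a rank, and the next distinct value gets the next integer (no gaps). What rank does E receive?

Sorted (descending): 167, 166, 165, 158, 157, 155, 155, 142, 119, 112, 104
The 2 values of 155 share dense rank 6.
Remaining distinct values take the next consecutive integers.
E has value 155 mmHg → rank 6.

6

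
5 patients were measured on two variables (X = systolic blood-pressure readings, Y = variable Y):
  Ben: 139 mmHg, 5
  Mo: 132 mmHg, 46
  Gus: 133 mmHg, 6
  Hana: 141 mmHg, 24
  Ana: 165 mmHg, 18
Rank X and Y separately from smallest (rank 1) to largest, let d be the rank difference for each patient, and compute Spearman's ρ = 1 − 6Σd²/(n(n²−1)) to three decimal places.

Ranks of variable 1: 3, 1, 2, 4, 5
Ranks of variable 2: 1, 5, 2, 4, 3
d = r₁ − r₂: 2, -4, 0, 0, 2
d²: 4, 16, 0, 0, 4; Σd² = 24
ρ = 1 − 6·24/(5·24) = 1 − 144/120 = -0.200

-0.200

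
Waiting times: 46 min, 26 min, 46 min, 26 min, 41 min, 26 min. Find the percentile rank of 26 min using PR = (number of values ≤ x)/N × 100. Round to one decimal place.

50.0

N = 6.
Strictly below 26: 0. Equal to 26: 3.
PR = 3/6 × 100 = 50.0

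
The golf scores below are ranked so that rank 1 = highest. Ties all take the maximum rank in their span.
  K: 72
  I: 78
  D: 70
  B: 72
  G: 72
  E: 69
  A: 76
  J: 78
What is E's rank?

Sorted (descending): 78, 78, 76, 72, 72, 72, 70, 69
The 2 values of 78 occupy positions 1–2 → each gets rank 2.
The 3 values of 72 occupy positions 4–6 → each gets rank 6.
E has value 69 → rank 8.

8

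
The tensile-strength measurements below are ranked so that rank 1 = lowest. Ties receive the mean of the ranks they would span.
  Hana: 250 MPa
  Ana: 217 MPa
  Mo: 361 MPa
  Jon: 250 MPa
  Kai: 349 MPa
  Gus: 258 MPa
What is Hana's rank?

2.5

Sorted (ascending): 217, 250, 250, 258, 349, 361
The 2 values of 250 occupy positions 2–3 → average rank (2+3)/2 = 2.5.
Hana has value 250 MPa → rank 2.5.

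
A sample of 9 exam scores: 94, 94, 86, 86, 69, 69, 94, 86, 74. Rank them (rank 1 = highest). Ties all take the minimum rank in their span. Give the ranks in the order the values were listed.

1, 1, 4, 4, 8, 8, 1, 4, 7

Sorted (descending): 94, 94, 94, 86, 86, 86, 74, 69, 69
The 3 values of 94 occupy positions 1–3 → each gets rank 1.
The 3 values of 86 occupy positions 4–6 → each gets rank 4.
The 2 values of 69 occupy positions 8–9 → each gets rank 8.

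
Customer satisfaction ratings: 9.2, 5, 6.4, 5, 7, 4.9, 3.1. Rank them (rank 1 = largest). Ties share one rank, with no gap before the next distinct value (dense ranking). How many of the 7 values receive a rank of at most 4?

Sorted (descending): 9.2, 7, 6.4, 5, 5, 4.9, 3.1
The 2 values of 5 share dense rank 4.
Remaining distinct values take the next consecutive integers.
Ranks ≤ 4: {1, 2, 3, 4, 4} → 5 values.

5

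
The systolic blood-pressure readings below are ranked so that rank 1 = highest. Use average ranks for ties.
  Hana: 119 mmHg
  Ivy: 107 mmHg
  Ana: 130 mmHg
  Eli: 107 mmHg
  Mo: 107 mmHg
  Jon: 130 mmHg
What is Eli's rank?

5

Sorted (descending): 130, 130, 119, 107, 107, 107
The 2 values of 130 occupy positions 1–2 → average rank (1+2)/2 = 1.5.
The 3 values of 107 occupy positions 4–6 → average rank 5.
Eli has value 107 mmHg → rank 5.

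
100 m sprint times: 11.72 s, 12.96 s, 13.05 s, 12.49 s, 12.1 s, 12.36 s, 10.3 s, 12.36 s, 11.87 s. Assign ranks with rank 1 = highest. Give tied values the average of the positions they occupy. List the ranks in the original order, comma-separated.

8, 2, 1, 3, 6, 4.5, 9, 4.5, 7

Sorted (descending): 13.05, 12.96, 12.49, 12.36, 12.36, 12.1, 11.87, 11.72, 10.3
The 2 values of 12.36 occupy positions 4–5 → average rank (4+5)/2 = 4.5.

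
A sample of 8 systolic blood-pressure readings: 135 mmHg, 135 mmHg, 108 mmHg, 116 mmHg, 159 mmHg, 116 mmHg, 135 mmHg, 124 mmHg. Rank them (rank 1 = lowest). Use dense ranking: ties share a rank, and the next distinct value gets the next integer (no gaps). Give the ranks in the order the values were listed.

4, 4, 1, 2, 5, 2, 4, 3

Sorted (ascending): 108, 116, 116, 124, 135, 135, 135, 159
The 2 values of 116 share dense rank 2.
The 3 values of 135 share dense rank 4.
Remaining distinct values take the next consecutive integers.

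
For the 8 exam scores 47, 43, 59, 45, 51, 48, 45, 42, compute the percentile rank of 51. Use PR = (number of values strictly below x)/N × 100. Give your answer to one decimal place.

75.0

N = 8.
Strictly below 51: 6. Equal to 51: 1.
PR = 6/8 × 100 = 75.0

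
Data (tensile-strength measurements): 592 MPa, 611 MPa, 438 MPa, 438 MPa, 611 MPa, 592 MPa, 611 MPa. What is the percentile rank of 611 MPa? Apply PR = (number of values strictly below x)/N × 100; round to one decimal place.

57.1

N = 7.
Strictly below 611: 4. Equal to 611: 3.
PR = 4/7 × 100 = 57.1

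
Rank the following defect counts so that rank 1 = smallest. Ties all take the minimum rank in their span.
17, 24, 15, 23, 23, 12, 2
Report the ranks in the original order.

4, 7, 3, 5, 5, 2, 1

Sorted (ascending): 2, 12, 15, 17, 23, 23, 24
The 2 values of 23 occupy positions 5–6 → each gets rank 5.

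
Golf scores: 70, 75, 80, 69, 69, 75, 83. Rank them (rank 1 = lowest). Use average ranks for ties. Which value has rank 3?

70

Sorted (ascending): 69, 69, 70, 75, 75, 80, 83
The 2 values of 69 occupy positions 1–2 → average rank (1+2)/2 = 1.5.
The 2 values of 75 occupy positions 4–5 → average rank (4+5)/2 = 4.5.
Rank 3 → value 70.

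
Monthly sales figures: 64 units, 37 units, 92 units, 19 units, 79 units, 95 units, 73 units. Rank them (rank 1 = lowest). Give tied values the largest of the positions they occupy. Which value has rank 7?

95

Sorted (ascending): 19, 37, 64, 73, 79, 92, 95
No ties — each value takes its position as its rank.
Rank 7 → value 95.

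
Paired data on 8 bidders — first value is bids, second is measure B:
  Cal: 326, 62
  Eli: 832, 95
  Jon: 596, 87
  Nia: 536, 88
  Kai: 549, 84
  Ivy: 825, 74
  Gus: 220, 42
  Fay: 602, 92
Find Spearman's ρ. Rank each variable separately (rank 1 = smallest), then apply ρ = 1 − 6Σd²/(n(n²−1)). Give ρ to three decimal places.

0.690

Ranks of variable 1: 2, 8, 5, 3, 4, 7, 1, 6
Ranks of variable 2: 2, 8, 5, 6, 4, 3, 1, 7
d = r₁ − r₂: 0, 0, 0, -3, 0, 4, 0, -1
d²: 0, 0, 0, 9, 0, 16, 0, 1; Σd² = 26
ρ = 1 − 6·26/(8·63) = 1 − 156/504 = 0.690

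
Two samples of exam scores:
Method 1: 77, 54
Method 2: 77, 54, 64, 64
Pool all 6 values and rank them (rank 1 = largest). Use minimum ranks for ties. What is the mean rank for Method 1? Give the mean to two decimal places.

3.00

Sorted (descending): 77, 77, 64, 64, 54, 54
The 2 values of 77 occupy positions 1–2 → each gets rank 1.
The 2 values of 64 occupy positions 3–4 → each gets rank 3.
The 2 values of 54 occupy positions 5–6 → each gets rank 5.
Method 1 values → pooled ranks: 77→1, 54→5
Mean rank = (1 + 5) / 2 = 3.00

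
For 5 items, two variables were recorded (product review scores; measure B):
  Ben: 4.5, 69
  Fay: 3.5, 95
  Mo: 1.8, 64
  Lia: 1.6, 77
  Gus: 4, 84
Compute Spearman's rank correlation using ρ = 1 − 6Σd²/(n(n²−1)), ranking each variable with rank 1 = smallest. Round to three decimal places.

Ranks of variable 1: 5, 3, 2, 1, 4
Ranks of variable 2: 2, 5, 1, 3, 4
d = r₁ − r₂: 3, -2, 1, -2, 0
d²: 9, 4, 1, 4, 0; Σd² = 18
ρ = 1 − 6·18/(5·24) = 1 − 108/120 = 0.100

0.100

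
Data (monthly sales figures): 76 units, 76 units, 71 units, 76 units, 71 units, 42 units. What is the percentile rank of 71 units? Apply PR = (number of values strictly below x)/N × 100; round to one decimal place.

N = 6.
Strictly below 71: 1. Equal to 71: 2.
PR = 1/6 × 100 = 16.7

16.7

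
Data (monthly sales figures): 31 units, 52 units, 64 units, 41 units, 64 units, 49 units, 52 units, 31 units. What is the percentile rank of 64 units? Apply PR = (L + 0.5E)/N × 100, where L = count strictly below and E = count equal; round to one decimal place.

N = 8.
Strictly below 64: 6. Equal to 64: 2.
PR = (6 + 0.5·2)/8 × 100 = 87.5

87.5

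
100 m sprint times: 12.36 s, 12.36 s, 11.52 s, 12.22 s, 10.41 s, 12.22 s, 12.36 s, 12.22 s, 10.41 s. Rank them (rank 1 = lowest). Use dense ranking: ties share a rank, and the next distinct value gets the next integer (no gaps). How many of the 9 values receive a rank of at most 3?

Sorted (ascending): 10.41, 10.41, 11.52, 12.22, 12.22, 12.22, 12.36, 12.36, 12.36
The 2 values of 10.41 share dense rank 1.
The 3 values of 12.22 share dense rank 3.
The 3 values of 12.36 share dense rank 4.
Remaining distinct values take the next consecutive integers.
Ranks ≤ 3: {1, 1, 2, 3, 3, 3} → 6 values.

6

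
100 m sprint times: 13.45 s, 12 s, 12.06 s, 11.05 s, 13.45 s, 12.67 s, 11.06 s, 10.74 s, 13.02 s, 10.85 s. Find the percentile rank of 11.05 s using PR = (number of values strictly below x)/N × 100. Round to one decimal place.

20.0

N = 10.
Strictly below 11.05: 2. Equal to 11.05: 1.
PR = 2/10 × 100 = 20.0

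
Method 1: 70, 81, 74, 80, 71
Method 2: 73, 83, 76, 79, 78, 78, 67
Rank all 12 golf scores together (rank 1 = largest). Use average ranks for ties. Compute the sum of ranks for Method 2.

Sorted (descending): 83, 81, 80, 79, 78, 78, 76, 74, 73, 71, 70, 67
The 2 values of 78 occupy positions 5–6 → average rank (5+6)/2 = 5.5.
Method 2 values → pooled ranks: 73→9, 83→1, 76→7, 79→4, 78→5.5, 78→5.5, 67→12
Rank sum = 9 + 1 + 7 + 4 + 5.5 + 5.5 + 12 = 44

44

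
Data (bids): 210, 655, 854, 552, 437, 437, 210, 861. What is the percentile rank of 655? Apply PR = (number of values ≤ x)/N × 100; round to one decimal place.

N = 8.
Strictly below 655: 5. Equal to 655: 1.
PR = 6/8 × 100 = 75.0

75.0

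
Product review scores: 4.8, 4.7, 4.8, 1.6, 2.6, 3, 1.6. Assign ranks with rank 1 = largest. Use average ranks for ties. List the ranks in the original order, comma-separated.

1.5, 3, 1.5, 6.5, 5, 4, 6.5

Sorted (descending): 4.8, 4.8, 4.7, 3, 2.6, 1.6, 1.6
The 2 values of 4.8 occupy positions 1–2 → average rank (1+2)/2 = 1.5.
The 2 values of 1.6 occupy positions 6–7 → average rank (6+7)/2 = 6.5.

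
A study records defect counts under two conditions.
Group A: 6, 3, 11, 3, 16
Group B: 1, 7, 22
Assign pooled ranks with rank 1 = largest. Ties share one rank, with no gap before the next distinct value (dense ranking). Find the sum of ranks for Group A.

22

Sorted (descending): 22, 16, 11, 7, 6, 3, 3, 1
The 2 values of 3 share dense rank 6.
Remaining distinct values take the next consecutive integers.
Group A values → pooled ranks: 6→5, 3→6, 11→3, 3→6, 16→2
Rank sum = 5 + 6 + 3 + 6 + 2 = 22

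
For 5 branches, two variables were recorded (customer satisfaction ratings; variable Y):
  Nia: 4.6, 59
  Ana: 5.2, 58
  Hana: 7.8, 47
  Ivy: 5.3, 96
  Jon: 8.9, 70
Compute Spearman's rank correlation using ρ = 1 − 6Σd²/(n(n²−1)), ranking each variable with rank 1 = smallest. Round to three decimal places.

0.100

Ranks of variable 1: 1, 2, 4, 3, 5
Ranks of variable 2: 3, 2, 1, 5, 4
d = r₁ − r₂: -2, 0, 3, -2, 1
d²: 4, 0, 9, 4, 1; Σd² = 18
ρ = 1 − 6·18/(5·24) = 1 − 108/120 = 0.100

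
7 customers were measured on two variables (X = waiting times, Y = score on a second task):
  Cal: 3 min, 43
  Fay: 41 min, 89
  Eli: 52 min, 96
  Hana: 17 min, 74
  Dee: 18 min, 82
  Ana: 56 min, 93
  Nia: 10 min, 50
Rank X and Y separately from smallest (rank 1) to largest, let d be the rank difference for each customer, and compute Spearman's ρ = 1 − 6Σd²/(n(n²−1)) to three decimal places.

0.964

Ranks of variable 1: 1, 5, 6, 3, 4, 7, 2
Ranks of variable 2: 1, 5, 7, 3, 4, 6, 2
d = r₁ − r₂: 0, 0, -1, 0, 0, 1, 0
d²: 0, 0, 1, 0, 0, 1, 0; Σd² = 2
ρ = 1 − 6·2/(7·48) = 1 − 12/336 = 0.964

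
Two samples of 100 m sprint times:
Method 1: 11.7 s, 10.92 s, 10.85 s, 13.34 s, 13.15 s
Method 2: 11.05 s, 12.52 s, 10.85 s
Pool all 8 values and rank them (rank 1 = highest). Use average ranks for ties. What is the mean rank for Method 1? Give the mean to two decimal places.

Sorted (descending): 13.34, 13.15, 12.52, 11.7, 11.05, 10.92, 10.85, 10.85
The 2 values of 10.85 occupy positions 7–8 → average rank (7+8)/2 = 7.5.
Method 1 values → pooled ranks: 11.7→4, 10.92→6, 10.85→7.5, 13.34→1, 13.15→2
Mean rank = (4 + 6 + 7.5 + 1 + 2) / 5 = 4.10

4.10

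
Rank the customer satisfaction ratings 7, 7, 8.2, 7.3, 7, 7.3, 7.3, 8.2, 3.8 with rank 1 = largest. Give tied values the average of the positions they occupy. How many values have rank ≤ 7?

8

Sorted (descending): 8.2, 8.2, 7.3, 7.3, 7.3, 7, 7, 7, 3.8
The 2 values of 8.2 occupy positions 1–2 → average rank (1+2)/2 = 1.5.
The 3 values of 7.3 occupy positions 3–5 → average rank 4.
The 3 values of 7 occupy positions 6–8 → average rank 7.
Ranks ≤ 7: {1.5, 1.5, 4, 4, 4, 7, 7, 7} → 8 values.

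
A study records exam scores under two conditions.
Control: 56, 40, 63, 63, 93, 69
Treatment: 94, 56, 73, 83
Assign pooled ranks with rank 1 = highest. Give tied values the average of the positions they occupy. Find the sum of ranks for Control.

Sorted (descending): 94, 93, 83, 73, 69, 63, 63, 56, 56, 40
The 2 values of 63 occupy positions 6–7 → average rank (6+7)/2 = 6.5.
The 2 values of 56 occupy positions 8–9 → average rank (8+9)/2 = 8.5.
Control values → pooled ranks: 56→8.5, 40→10, 63→6.5, 63→6.5, 93→2, 69→5
Rank sum = 8.5 + 10 + 6.5 + 6.5 + 2 + 5 = 38.5

38.5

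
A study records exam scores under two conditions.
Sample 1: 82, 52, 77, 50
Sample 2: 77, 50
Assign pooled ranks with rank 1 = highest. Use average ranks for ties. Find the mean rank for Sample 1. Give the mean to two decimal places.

Sorted (descending): 82, 77, 77, 52, 50, 50
The 2 values of 77 occupy positions 2–3 → average rank (2+3)/2 = 2.5.
The 2 values of 50 occupy positions 5–6 → average rank (5+6)/2 = 5.5.
Sample 1 values → pooled ranks: 82→1, 52→4, 77→2.5, 50→5.5
Mean rank = (1 + 4 + 2.5 + 5.5) / 4 = 3.25

3.25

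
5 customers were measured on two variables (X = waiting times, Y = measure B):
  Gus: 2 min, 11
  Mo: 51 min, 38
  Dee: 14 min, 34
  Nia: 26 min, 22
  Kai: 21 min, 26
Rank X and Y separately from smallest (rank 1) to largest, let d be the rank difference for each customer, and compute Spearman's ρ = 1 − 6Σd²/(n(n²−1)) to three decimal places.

Ranks of variable 1: 1, 5, 2, 4, 3
Ranks of variable 2: 1, 5, 4, 2, 3
d = r₁ − r₂: 0, 0, -2, 2, 0
d²: 0, 0, 4, 4, 0; Σd² = 8
ρ = 1 − 6·8/(5·24) = 1 − 48/120 = 0.600

0.600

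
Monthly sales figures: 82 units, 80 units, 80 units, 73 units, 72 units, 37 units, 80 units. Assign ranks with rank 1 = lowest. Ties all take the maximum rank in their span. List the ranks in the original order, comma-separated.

Sorted (ascending): 37, 72, 73, 80, 80, 80, 82
The 3 values of 80 occupy positions 4–6 → each gets rank 6.

7, 6, 6, 3, 2, 1, 6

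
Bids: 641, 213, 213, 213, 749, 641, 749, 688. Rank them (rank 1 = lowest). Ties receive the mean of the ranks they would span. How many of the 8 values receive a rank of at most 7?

Sorted (ascending): 213, 213, 213, 641, 641, 688, 749, 749
The 3 values of 213 occupy positions 1–3 → average rank 2.
The 2 values of 641 occupy positions 4–5 → average rank (4+5)/2 = 4.5.
The 2 values of 749 occupy positions 7–8 → average rank (7+8)/2 = 7.5.
Ranks ≤ 7: {2, 2, 2, 4.5, 4.5, 6} → 6 values.

6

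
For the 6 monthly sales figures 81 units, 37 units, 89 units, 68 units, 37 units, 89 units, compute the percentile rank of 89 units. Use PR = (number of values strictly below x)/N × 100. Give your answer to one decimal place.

N = 6.
Strictly below 89: 4. Equal to 89: 2.
PR = 4/6 × 100 = 66.7

66.7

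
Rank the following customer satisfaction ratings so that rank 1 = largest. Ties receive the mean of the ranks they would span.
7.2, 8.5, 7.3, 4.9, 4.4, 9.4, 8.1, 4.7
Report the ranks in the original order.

Sorted (descending): 9.4, 8.5, 8.1, 7.3, 7.2, 4.9, 4.7, 4.4
No ties — each value takes its position as its rank.

5, 2, 4, 6, 8, 1, 3, 7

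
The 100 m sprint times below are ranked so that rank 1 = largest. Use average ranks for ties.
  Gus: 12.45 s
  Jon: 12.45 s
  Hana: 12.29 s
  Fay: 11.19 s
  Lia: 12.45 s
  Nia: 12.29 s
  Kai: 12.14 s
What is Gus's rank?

Sorted (descending): 12.45, 12.45, 12.45, 12.29, 12.29, 12.14, 11.19
The 3 values of 12.45 occupy positions 1–3 → average rank 2.
The 2 values of 12.29 occupy positions 4–5 → average rank (4+5)/2 = 4.5.
Gus has value 12.45 s → rank 2.

2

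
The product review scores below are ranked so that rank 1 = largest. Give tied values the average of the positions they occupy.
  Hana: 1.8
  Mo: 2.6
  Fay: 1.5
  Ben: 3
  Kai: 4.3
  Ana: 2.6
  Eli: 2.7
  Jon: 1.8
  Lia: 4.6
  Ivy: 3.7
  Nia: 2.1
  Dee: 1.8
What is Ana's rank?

6.5

Sorted (descending): 4.6, 4.3, 3.7, 3, 2.7, 2.6, 2.6, 2.1, 1.8, 1.8, 1.8, 1.5
The 2 values of 2.6 occupy positions 6–7 → average rank (6+7)/2 = 6.5.
The 3 values of 1.8 occupy positions 9–11 → average rank 10.
Ana has value 2.6 → rank 6.5.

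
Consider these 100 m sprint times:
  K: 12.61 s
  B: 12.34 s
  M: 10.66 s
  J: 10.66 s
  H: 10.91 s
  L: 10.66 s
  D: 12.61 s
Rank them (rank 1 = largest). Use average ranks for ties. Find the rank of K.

1.5

Sorted (descending): 12.61, 12.61, 12.34, 10.91, 10.66, 10.66, 10.66
The 2 values of 12.61 occupy positions 1–2 → average rank (1+2)/2 = 1.5.
The 3 values of 10.66 occupy positions 5–7 → average rank 6.
K has value 12.61 s → rank 1.5.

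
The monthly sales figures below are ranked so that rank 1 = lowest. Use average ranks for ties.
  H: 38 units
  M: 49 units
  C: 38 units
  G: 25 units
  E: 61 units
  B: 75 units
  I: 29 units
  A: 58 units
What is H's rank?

Sorted (ascending): 25, 29, 38, 38, 49, 58, 61, 75
The 2 values of 38 occupy positions 3–4 → average rank (3+4)/2 = 3.5.
H has value 38 units → rank 3.5.

3.5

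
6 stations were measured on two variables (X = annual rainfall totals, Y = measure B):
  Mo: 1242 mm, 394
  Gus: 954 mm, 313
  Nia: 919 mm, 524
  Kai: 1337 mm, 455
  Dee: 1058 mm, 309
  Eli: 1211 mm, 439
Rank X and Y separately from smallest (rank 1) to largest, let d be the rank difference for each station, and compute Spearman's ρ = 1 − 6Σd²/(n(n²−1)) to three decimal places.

0.029

Ranks of variable 1: 5, 2, 1, 6, 3, 4
Ranks of variable 2: 3, 2, 6, 5, 1, 4
d = r₁ − r₂: 2, 0, -5, 1, 2, 0
d²: 4, 0, 25, 1, 4, 0; Σd² = 34
ρ = 1 − 6·34/(6·35) = 1 − 204/210 = 0.029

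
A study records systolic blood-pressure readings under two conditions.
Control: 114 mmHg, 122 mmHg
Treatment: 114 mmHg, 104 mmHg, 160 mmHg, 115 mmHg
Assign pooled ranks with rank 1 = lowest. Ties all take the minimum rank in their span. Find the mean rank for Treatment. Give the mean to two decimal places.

3.25

Sorted (ascending): 104, 114, 114, 115, 122, 160
The 2 values of 114 occupy positions 2–3 → each gets rank 2.
Treatment values → pooled ranks: 114→2, 104→1, 160→6, 115→4
Mean rank = (2 + 1 + 6 + 4) / 4 = 3.25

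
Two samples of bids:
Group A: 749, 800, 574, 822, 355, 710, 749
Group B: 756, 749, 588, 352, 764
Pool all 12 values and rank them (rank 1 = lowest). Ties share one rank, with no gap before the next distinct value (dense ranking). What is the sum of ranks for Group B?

Sorted (ascending): 352, 355, 574, 588, 710, 749, 749, 749, 756, 764, 800, 822
The 3 values of 749 share dense rank 6.
Remaining distinct values take the next consecutive integers.
Group B values → pooled ranks: 756→7, 749→6, 588→4, 352→1, 764→8
Rank sum = 7 + 6 + 4 + 1 + 8 = 26

26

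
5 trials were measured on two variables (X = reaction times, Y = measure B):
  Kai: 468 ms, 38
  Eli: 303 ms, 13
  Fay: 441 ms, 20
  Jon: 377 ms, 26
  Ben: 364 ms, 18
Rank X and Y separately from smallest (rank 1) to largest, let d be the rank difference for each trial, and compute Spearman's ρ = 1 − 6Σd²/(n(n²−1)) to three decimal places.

0.900

Ranks of variable 1: 5, 1, 4, 3, 2
Ranks of variable 2: 5, 1, 3, 4, 2
d = r₁ − r₂: 0, 0, 1, -1, 0
d²: 0, 0, 1, 1, 0; Σd² = 2
ρ = 1 − 6·2/(5·24) = 1 − 12/120 = 0.900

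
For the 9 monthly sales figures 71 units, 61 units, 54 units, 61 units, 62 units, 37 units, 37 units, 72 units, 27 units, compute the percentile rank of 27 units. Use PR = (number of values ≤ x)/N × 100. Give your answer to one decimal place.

11.1

N = 9.
Strictly below 27: 0. Equal to 27: 1.
PR = 1/9 × 100 = 11.1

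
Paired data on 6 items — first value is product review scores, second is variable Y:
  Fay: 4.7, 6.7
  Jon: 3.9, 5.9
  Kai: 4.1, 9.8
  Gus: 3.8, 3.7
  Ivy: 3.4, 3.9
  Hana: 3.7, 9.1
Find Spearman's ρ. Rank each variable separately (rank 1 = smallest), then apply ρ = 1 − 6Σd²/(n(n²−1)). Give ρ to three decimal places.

0.429

Ranks of variable 1: 6, 4, 5, 3, 1, 2
Ranks of variable 2: 4, 3, 6, 1, 2, 5
d = r₁ − r₂: 2, 1, -1, 2, -1, -3
d²: 4, 1, 1, 4, 1, 9; Σd² = 20
ρ = 1 − 6·20/(6·35) = 1 − 120/210 = 0.429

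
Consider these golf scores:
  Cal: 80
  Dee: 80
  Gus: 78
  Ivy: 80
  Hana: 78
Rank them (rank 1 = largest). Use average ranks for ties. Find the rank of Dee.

Sorted (descending): 80, 80, 80, 78, 78
The 3 values of 80 occupy positions 1–3 → average rank 2.
The 2 values of 78 occupy positions 4–5 → average rank (4+5)/2 = 4.5.
Dee has value 80 → rank 2.

2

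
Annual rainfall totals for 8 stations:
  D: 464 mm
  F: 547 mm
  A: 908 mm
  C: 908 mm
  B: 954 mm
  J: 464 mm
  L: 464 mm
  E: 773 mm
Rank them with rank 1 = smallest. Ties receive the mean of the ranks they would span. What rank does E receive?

5

Sorted (ascending): 464, 464, 464, 547, 773, 908, 908, 954
The 3 values of 464 occupy positions 1–3 → average rank 2.
The 2 values of 908 occupy positions 6–7 → average rank (6+7)/2 = 6.5.
E has value 773 mm → rank 5.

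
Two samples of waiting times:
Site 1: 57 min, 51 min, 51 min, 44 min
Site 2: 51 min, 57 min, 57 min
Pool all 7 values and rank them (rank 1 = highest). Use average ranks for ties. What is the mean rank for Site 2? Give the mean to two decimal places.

3.00

Sorted (descending): 57, 57, 57, 51, 51, 51, 44
The 3 values of 57 occupy positions 1–3 → average rank 2.
The 3 values of 51 occupy positions 4–6 → average rank 5.
Site 2 values → pooled ranks: 51→5, 57→2, 57→2
Mean rank = (5 + 2 + 2) / 3 = 3.00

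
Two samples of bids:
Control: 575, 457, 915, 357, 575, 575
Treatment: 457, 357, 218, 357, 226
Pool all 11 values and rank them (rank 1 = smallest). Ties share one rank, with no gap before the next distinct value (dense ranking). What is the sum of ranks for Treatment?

Sorted (ascending): 218, 226, 357, 357, 357, 457, 457, 575, 575, 575, 915
The 3 values of 357 share dense rank 3.
The 2 values of 457 share dense rank 4.
The 3 values of 575 share dense rank 5.
Remaining distinct values take the next consecutive integers.
Treatment values → pooled ranks: 457→4, 357→3, 218→1, 357→3, 226→2
Rank sum = 4 + 3 + 1 + 3 + 2 = 13

13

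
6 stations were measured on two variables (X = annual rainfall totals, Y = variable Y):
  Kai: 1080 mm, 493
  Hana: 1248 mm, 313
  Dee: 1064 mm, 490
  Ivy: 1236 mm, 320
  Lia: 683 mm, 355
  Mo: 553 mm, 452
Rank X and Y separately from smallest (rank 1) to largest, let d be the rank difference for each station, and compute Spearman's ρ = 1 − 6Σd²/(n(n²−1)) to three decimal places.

-0.486

Ranks of variable 1: 4, 6, 3, 5, 2, 1
Ranks of variable 2: 6, 1, 5, 2, 3, 4
d = r₁ − r₂: -2, 5, -2, 3, -1, -3
d²: 4, 25, 4, 9, 1, 9; Σd² = 52
ρ = 1 − 6·52/(6·35) = 1 − 312/210 = -0.486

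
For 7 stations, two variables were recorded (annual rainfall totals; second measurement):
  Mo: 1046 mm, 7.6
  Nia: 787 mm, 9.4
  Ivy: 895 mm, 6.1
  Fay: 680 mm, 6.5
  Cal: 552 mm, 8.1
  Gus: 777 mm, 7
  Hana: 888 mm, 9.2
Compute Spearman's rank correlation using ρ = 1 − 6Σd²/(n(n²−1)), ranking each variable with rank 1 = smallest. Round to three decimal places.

Ranks of variable 1: 7, 4, 6, 2, 1, 3, 5
Ranks of variable 2: 4, 7, 1, 2, 5, 3, 6
d = r₁ − r₂: 3, -3, 5, 0, -4, 0, -1
d²: 9, 9, 25, 0, 16, 0, 1; Σd² = 60
ρ = 1 − 6·60/(7·48) = 1 − 360/336 = -0.071

-0.071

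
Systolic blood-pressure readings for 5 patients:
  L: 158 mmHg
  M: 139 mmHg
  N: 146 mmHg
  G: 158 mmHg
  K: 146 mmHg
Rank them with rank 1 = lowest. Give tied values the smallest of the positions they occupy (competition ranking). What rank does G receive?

Sorted (ascending): 139, 146, 146, 158, 158
The 2 values of 146 occupy positions 2–3 → each gets rank 2.
The 2 values of 158 occupy positions 4–5 → each gets rank 4.
G has value 158 mmHg → rank 4.

4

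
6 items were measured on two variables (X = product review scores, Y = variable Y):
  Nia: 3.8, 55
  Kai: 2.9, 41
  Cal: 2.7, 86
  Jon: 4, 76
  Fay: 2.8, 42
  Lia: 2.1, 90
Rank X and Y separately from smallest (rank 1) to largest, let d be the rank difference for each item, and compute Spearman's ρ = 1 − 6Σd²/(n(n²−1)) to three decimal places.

-0.486

Ranks of variable 1: 5, 4, 2, 6, 3, 1
Ranks of variable 2: 3, 1, 5, 4, 2, 6
d = r₁ − r₂: 2, 3, -3, 2, 1, -5
d²: 4, 9, 9, 4, 1, 25; Σd² = 52
ρ = 1 − 6·52/(6·35) = 1 − 312/210 = -0.486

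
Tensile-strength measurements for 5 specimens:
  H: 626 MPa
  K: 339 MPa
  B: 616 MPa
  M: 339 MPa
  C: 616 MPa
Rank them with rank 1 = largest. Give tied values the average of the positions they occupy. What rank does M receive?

4.5

Sorted (descending): 626, 616, 616, 339, 339
The 2 values of 616 occupy positions 2–3 → average rank (2+3)/2 = 2.5.
The 2 values of 339 occupy positions 4–5 → average rank (4+5)/2 = 4.5.
M has value 339 MPa → rank 4.5.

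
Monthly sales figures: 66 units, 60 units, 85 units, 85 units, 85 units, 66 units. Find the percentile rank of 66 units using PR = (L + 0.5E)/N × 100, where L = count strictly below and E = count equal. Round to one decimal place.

33.3

N = 6.
Strictly below 66: 1. Equal to 66: 2.
PR = (1 + 0.5·2)/6 × 100 = 33.3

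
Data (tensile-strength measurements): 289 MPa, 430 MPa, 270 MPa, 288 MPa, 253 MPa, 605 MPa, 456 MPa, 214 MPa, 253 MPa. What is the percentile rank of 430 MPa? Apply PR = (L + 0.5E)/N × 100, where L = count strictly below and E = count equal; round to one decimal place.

N = 9.
Strictly below 430: 6. Equal to 430: 1.
PR = (6 + 0.5·1)/9 × 100 = 72.2

72.2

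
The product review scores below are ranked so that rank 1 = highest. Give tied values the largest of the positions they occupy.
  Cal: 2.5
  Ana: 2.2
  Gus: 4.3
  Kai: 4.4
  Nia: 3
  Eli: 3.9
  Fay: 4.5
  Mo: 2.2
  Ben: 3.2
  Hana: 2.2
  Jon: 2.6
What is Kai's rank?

2

Sorted (descending): 4.5, 4.4, 4.3, 3.9, 3.2, 3, 2.6, 2.5, 2.2, 2.2, 2.2
The 3 values of 2.2 occupy positions 9–11 → each gets rank 11.
Kai has value 4.4 → rank 2.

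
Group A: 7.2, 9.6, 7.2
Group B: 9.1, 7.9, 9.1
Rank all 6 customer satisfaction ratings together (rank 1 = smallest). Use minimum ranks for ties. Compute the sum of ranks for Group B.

Sorted (ascending): 7.2, 7.2, 7.9, 9.1, 9.1, 9.6
The 2 values of 7.2 occupy positions 1–2 → each gets rank 1.
The 2 values of 9.1 occupy positions 4–5 → each gets rank 4.
Group B values → pooled ranks: 9.1→4, 7.9→3, 9.1→4
Rank sum = 4 + 3 + 4 = 11

11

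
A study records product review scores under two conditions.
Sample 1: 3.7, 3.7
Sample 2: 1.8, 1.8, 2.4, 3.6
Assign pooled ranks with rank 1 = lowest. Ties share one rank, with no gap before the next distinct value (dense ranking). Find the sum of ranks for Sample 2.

Sorted (ascending): 1.8, 1.8, 2.4, 3.6, 3.7, 3.7
The 2 values of 1.8 share dense rank 1.
The 2 values of 3.7 share dense rank 4.
Remaining distinct values take the next consecutive integers.
Sample 2 values → pooled ranks: 1.8→1, 1.8→1, 2.4→2, 3.6→3
Rank sum = 1 + 1 + 2 + 3 = 7

7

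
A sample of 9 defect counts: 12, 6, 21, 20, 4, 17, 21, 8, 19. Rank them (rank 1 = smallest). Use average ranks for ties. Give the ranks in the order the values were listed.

4, 2, 8.5, 7, 1, 5, 8.5, 3, 6

Sorted (ascending): 4, 6, 8, 12, 17, 19, 20, 21, 21
The 2 values of 21 occupy positions 8–9 → average rank (8+9)/2 = 8.5.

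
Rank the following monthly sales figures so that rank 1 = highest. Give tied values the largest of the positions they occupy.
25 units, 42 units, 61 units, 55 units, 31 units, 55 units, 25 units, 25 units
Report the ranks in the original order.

8, 4, 1, 3, 5, 3, 8, 8

Sorted (descending): 61, 55, 55, 42, 31, 25, 25, 25
The 2 values of 55 occupy positions 2–3 → each gets rank 3.
The 3 values of 25 occupy positions 6–8 → each gets rank 8.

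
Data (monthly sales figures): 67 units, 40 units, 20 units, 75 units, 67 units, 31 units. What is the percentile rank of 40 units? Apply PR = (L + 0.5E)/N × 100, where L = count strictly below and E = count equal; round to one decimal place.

N = 6.
Strictly below 40: 2. Equal to 40: 1.
PR = (2 + 0.5·1)/6 × 100 = 41.7

41.7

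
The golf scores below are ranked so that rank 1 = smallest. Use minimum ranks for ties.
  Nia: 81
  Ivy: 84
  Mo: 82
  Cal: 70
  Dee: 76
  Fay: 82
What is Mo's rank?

4

Sorted (ascending): 70, 76, 81, 82, 82, 84
The 2 values of 82 occupy positions 4–5 → each gets rank 4.
Mo has value 82 → rank 4.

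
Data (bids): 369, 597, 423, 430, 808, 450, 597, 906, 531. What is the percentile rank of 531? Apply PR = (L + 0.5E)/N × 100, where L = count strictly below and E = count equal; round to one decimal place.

N = 9.
Strictly below 531: 4. Equal to 531: 1.
PR = (4 + 0.5·1)/9 × 100 = 50.0

50.0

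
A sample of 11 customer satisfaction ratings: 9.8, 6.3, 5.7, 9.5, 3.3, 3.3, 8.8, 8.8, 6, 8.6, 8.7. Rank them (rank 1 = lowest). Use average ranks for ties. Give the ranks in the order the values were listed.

Sorted (ascending): 3.3, 3.3, 5.7, 6, 6.3, 8.6, 8.7, 8.8, 8.8, 9.5, 9.8
The 2 values of 3.3 occupy positions 1–2 → average rank (1+2)/2 = 1.5.
The 2 values of 8.8 occupy positions 8–9 → average rank (8+9)/2 = 8.5.

11, 5, 3, 10, 1.5, 1.5, 8.5, 8.5, 4, 6, 7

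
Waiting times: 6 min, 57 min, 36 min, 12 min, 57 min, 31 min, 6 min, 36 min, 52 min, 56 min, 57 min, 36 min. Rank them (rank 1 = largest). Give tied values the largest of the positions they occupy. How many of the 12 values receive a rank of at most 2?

0

Sorted (descending): 57, 57, 57, 56, 52, 36, 36, 36, 31, 12, 6, 6
The 3 values of 57 occupy positions 1–3 → each gets rank 3.
The 3 values of 36 occupy positions 6–8 → each gets rank 8.
The 2 values of 6 occupy positions 11–12 → each gets rank 12.
Ranks ≤ 2: {} → 0 values.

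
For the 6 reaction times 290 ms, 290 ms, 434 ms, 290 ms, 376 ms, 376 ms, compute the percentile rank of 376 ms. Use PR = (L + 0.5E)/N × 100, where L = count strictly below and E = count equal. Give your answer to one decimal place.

N = 6.
Strictly below 376: 3. Equal to 376: 2.
PR = (3 + 0.5·2)/6 × 100 = 66.7

66.7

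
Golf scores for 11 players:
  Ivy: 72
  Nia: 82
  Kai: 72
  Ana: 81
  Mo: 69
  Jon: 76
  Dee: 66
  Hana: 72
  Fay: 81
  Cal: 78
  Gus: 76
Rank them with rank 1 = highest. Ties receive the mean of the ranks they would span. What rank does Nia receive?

1

Sorted (descending): 82, 81, 81, 78, 76, 76, 72, 72, 72, 69, 66
The 2 values of 81 occupy positions 2–3 → average rank (2+3)/2 = 2.5.
The 2 values of 76 occupy positions 5–6 → average rank (5+6)/2 = 5.5.
The 3 values of 72 occupy positions 7–9 → average rank 8.
Nia has value 82 → rank 1.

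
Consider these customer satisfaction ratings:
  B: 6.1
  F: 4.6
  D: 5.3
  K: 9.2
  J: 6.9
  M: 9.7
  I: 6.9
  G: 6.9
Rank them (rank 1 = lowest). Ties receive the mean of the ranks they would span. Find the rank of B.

3

Sorted (ascending): 4.6, 5.3, 6.1, 6.9, 6.9, 6.9, 9.2, 9.7
The 3 values of 6.9 occupy positions 4–6 → average rank 5.
B has value 6.1 → rank 3.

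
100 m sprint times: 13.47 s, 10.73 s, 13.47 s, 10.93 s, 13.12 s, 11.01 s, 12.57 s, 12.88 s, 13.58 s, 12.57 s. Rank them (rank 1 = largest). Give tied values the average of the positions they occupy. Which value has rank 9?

10.93

Sorted (descending): 13.58, 13.47, 13.47, 13.12, 12.88, 12.57, 12.57, 11.01, 10.93, 10.73
The 2 values of 13.47 occupy positions 2–3 → average rank (2+3)/2 = 2.5.
The 2 values of 12.57 occupy positions 6–7 → average rank (6+7)/2 = 6.5.
Rank 9 → value 10.93.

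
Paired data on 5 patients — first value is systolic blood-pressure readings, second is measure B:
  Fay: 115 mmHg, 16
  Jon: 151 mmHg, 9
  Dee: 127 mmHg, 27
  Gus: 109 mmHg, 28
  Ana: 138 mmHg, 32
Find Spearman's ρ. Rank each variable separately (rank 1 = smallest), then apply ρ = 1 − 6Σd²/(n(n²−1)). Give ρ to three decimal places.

-0.300

Ranks of variable 1: 2, 5, 3, 1, 4
Ranks of variable 2: 2, 1, 3, 4, 5
d = r₁ − r₂: 0, 4, 0, -3, -1
d²: 0, 16, 0, 9, 1; Σd² = 26
ρ = 1 − 6·26/(5·24) = 1 − 156/120 = -0.300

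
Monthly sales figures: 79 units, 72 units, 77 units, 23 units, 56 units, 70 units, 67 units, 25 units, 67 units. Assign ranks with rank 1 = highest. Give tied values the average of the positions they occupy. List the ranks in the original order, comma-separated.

1, 3, 2, 9, 7, 4, 5.5, 8, 5.5

Sorted (descending): 79, 77, 72, 70, 67, 67, 56, 25, 23
The 2 values of 67 occupy positions 5–6 → average rank (5+6)/2 = 5.5.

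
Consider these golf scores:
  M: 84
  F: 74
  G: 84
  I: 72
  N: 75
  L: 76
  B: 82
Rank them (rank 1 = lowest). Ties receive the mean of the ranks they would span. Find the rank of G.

Sorted (ascending): 72, 74, 75, 76, 82, 84, 84
The 2 values of 84 occupy positions 6–7 → average rank (6+7)/2 = 6.5.
G has value 84 → rank 6.5.

6.5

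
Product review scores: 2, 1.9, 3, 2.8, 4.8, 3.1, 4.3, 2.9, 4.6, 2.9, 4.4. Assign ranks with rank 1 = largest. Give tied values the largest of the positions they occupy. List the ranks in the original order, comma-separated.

Sorted (descending): 4.8, 4.6, 4.4, 4.3, 3.1, 3, 2.9, 2.9, 2.8, 2, 1.9
The 2 values of 2.9 occupy positions 7–8 → each gets rank 8.

10, 11, 6, 9, 1, 5, 4, 8, 2, 8, 3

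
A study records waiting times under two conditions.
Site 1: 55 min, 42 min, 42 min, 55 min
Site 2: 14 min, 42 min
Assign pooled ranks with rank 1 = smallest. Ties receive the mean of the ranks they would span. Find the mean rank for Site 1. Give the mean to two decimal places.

4.25

Sorted (ascending): 14, 42, 42, 42, 55, 55
The 3 values of 42 occupy positions 2–4 → average rank 3.
The 2 values of 55 occupy positions 5–6 → average rank (5+6)/2 = 5.5.
Site 1 values → pooled ranks: 55→5.5, 42→3, 42→3, 55→5.5
Mean rank = (5.5 + 3 + 3 + 5.5) / 4 = 4.25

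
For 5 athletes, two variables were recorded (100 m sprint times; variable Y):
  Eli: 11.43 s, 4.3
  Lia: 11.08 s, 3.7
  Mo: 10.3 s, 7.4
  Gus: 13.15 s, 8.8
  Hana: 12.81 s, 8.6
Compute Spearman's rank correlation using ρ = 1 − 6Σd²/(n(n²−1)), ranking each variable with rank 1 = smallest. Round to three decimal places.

0.700

Ranks of variable 1: 3, 2, 1, 5, 4
Ranks of variable 2: 2, 1, 3, 5, 4
d = r₁ − r₂: 1, 1, -2, 0, 0
d²: 1, 1, 4, 0, 0; Σd² = 6
ρ = 1 − 6·6/(5·24) = 1 − 36/120 = 0.700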